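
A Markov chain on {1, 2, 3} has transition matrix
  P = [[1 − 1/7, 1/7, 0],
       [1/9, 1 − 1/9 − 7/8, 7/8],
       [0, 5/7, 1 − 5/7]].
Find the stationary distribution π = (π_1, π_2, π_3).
π = (280/1081, 360/1081, 441/1081)

This is a birth-death chain on three states, which satisfies detailed balance: π_1 · P_{12} = π_2 · P_{21} and π_2 · P_{23} = π_3 · P_{32}.
From π_1 · 1/7 = π_2 · 1/9: π_2/π_1 = (1/7)/(1/9) = 9/7.
From π_2 · 7/8 = π_3 · 5/7: π_3/π_2 = (7/8)/(5/7) = 49/40.
Take π_1 proportional to 1; then unnormalized π = (1, 9/7, 63/40). Normalize by dividing by the sum 1081/280:
  π = (280/1081, 360/1081, 441/1081).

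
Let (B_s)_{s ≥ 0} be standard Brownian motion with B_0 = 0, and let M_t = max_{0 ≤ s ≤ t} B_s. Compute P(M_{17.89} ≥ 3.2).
P(M_{17.89} ≥ 3.2) = 2·P(B_{17.89} ≥ 3.2) = 2(1 − Φ(3.2/√17.89)) ≈ 0.4493

By the reflection principle for Brownian motion, P(M_t ≥ a) = 2 · P(B_t ≥ a) for a ≥ 0. Since B_t ~ N(0, t), P(B_t ≥ 3.2) = 1 − Φ(3.2/√t) = 1 − Φ(3.2/√17.89) = 1 − Φ(0.7566). So
  P(M_{17.89} ≥ 3.2) = 2(1 − Φ(0.7566)) ≈ 0.4493.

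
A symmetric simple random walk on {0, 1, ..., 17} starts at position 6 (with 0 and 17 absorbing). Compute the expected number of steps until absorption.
E[τ | X_0 = 6] = 66

Let v_k = E[τ | X_0 = k]. Boundary: v_0 = v_17 = 0. Recurrence: v_k = 1 + (v_{k-1} + v_{k+1})/2 for 1 ≤ k ≤ 16. The particular solution to v_k − (v_{k-1} + v_{k+1})/2 = 1 is v_k = −k^2. Adding homogeneous solution A + B k and matching boundaries gives v_k = k (17 − k). Substituting k = 6: v_6 = 6 · 11 = 66.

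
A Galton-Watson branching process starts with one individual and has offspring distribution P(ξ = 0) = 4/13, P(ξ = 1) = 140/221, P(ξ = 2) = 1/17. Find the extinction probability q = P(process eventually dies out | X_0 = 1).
q = 1

Mean offspring μ = 0·4/13 + 1·140/221 + 2·1/17 = 166/221 ≤ 1. For μ ≤ 1 with offspring not concentrated at 1, the Galton-Watson process goes extinct almost surely, so q = 1.
(Algebraic check: The pgf is f(s) = 4/13 + 140/221·s + 1/17·s². The extinction probability q is the smallest fixed point of f in [0, 1]. Setting s = f(s):
  1/17·s² + (140/221 − 1)·s + 4/13 = 0
  1/17·s² − (4/13 + 1/17)·s + 4/13 = 0
which factors as (s − 1)·(1/17·s − 4/13) = 0, giving roots s = 1 and s = (4/13)/(1/17) = 68/13. Since 68/13 ≥ 1, the smallest root in [0, 1] is s = 1.)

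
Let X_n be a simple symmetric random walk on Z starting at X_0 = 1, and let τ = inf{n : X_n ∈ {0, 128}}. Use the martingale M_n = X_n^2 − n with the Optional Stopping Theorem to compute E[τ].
E[τ] = 127

M_n = X_n^2 − n is a martingale (since E[X_{n+1}^2 | F_n] = X_n^2 + 1). By OST (τ has finite mean in a bounded region), E[M_τ] = E[M_0] = X_0^2 − 0 = 1^2 = 1. Also E[M_τ] = E[X_τ^2] − E[τ]. The walk exits at 0 or 128, with P(hit 128 first) = 1/128, so E[X_τ^2] = 128^2 · 1/128 + 0 = 128. Thus E[τ] = E[X_τ^2] − E[M_τ] = 128 − 1 = 127 = 1(128 − 1) = 127.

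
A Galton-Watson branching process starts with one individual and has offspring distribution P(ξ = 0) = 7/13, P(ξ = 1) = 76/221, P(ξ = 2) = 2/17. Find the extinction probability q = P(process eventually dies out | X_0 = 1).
q = 1

Mean offspring μ = 0·7/13 + 1·76/221 + 2·2/17 = 128/221 ≤ 1. For μ ≤ 1 with offspring not concentrated at 1, the Galton-Watson process goes extinct almost surely, so q = 1.
(Algebraic check: The pgf is f(s) = 7/13 + 76/221·s + 2/17·s². The extinction probability q is the smallest fixed point of f in [0, 1]. Setting s = f(s):
  2/17·s² + (76/221 − 1)·s + 7/13 = 0
  2/17·s² − (7/13 + 2/17)·s + 7/13 = 0
which factors as (s − 1)·(2/17·s − 7/13) = 0, giving roots s = 1 and s = (7/13)/(2/17) = 119/26. Since 119/26 ≥ 1, the smallest root in [0, 1] is s = 1.)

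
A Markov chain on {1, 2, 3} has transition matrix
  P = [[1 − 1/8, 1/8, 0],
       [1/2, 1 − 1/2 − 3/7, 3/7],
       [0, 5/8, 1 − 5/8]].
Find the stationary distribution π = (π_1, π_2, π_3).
π = (140/199, 35/199, 24/199)

This is a birth-death chain on three states, which satisfies detailed balance: π_1 · P_{12} = π_2 · P_{21} and π_2 · P_{23} = π_3 · P_{32}.
From π_1 · 1/8 = π_2 · 1/2: π_2/π_1 = (1/8)/(1/2) = 1/4.
From π_2 · 3/7 = π_3 · 5/8: π_3/π_2 = (3/7)/(5/8) = 24/35.
Take π_1 proportional to 1; then unnormalized π = (1, 1/4, 6/35). Normalize by dividing by the sum 199/140:
  π = (140/199, 35/199, 24/199).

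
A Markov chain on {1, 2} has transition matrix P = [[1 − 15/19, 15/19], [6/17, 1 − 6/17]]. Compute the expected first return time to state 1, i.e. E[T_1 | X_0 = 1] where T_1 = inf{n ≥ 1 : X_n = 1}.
E[T_1 | X_0 = 1] = 1/π_1 = 123/38

For an irreducible recurrent Markov chain with stationary distribution π, E[T_i | X_0 = i] = 1/π_i (Kac's formula). Here π_1 = (6/17)/(15/19 + 6/17) = (6/17)/(369/323) = 38/123, so E[T_1 | X_0 = 1] = 1/π_1 = (15/19 + 6/17)/(6/17) = (369/323)/(6/17) = 123/38.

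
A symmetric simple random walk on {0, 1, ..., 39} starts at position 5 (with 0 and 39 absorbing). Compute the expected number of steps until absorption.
E[τ | X_0 = 5] = 170

Let v_k = E[τ | X_0 = k]. Boundary: v_0 = v_39 = 0. Recurrence: v_k = 1 + (v_{k-1} + v_{k+1})/2 for 1 ≤ k ≤ 38. The particular solution to v_k − (v_{k-1} + v_{k+1})/2 = 1 is v_k = −k^2. Adding homogeneous solution A + B k and matching boundaries gives v_k = k (39 − k). Substituting k = 5: v_5 = 5 · 34 = 170.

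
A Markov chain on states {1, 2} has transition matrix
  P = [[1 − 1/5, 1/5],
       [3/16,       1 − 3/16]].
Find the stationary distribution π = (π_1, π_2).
π_1 = 15/31, π_2 = 16/31

Solve πP = π with π_1 + π_2 = 1. From πP = π: π_1 · (1 − 1/5) + π_2 · 3/16 = π_1 ⇒ π_2 · 3/16 = π_1 · 1/5 ⇒ π_2/π_1 = (1/5)/(3/16) = 16/15. Together with π_1 + π_2 = 1:
  π_1 = (3/16)/(1/5 + 3/16) = (3/16)/(31/80) = 15/31,
  π_2 = (1/5)/(1/5 + 3/16) = (1/5)/(31/80) = 16/31.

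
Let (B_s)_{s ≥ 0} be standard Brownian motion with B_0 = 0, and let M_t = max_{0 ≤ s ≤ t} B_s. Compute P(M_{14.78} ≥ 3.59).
P(M_{14.78} ≥ 3.59) = 2·P(B_{14.78} ≥ 3.59) = 2(1 − Φ(3.59/√14.78)) ≈ 0.3504

By the reflection principle for Brownian motion, P(M_t ≥ a) = 2 · P(B_t ≥ a) for a ≥ 0. Since B_t ~ N(0, t), P(B_t ≥ 3.59) = 1 − Φ(3.59/√t) = 1 − Φ(3.59/√14.78) = 1 − Φ(0.9338). So
  P(M_{14.78} ≥ 3.59) = 2(1 − Φ(0.9338)) ≈ 0.3504.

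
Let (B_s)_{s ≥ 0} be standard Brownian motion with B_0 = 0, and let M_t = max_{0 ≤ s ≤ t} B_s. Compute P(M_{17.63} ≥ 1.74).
P(M_{17.63} ≥ 1.74) = 2·P(B_{17.63} ≥ 1.74) = 2(1 − Φ(1.74/√17.63)) ≈ 0.6786

By the reflection principle for Brownian motion, P(M_t ≥ a) = 2 · P(B_t ≥ a) for a ≥ 0. Since B_t ~ N(0, t), P(B_t ≥ 1.74) = 1 − Φ(1.74/√t) = 1 − Φ(1.74/√17.63) = 1 − Φ(0.4144). So
  P(M_{17.63} ≥ 1.74) = 2(1 − Φ(0.4144)) ≈ 0.6786.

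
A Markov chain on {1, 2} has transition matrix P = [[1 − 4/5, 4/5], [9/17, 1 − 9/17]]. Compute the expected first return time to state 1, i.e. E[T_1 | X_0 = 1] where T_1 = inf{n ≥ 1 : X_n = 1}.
E[T_1 | X_0 = 1] = 1/π_1 = 113/45

For an irreducible recurrent Markov chain with stationary distribution π, E[T_i | X_0 = i] = 1/π_i (Kac's formula). Here π_1 = (9/17)/(4/5 + 9/17) = (9/17)/(113/85) = 45/113, so E[T_1 | X_0 = 1] = 1/π_1 = (4/5 + 9/17)/(9/17) = (113/85)/(9/17) = 113/45.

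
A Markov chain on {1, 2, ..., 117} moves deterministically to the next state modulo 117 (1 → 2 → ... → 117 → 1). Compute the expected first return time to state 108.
E[T_108 | X_0 = 108] = 117

The chain cycles deterministically, so starting at state 108 it returns in exactly 117 steps. Equivalently, the stationary distribution is uniform π_j = 1/117 for every state j, so by Kac's formula E[T_108] = 1/π_108 = 117.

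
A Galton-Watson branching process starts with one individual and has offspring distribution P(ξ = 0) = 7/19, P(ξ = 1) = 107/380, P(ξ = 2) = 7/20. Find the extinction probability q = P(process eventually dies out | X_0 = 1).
q = 1

Mean offspring μ = 0·7/19 + 1·107/380 + 2·7/20 = 373/380 ≤ 1. For μ ≤ 1 with offspring not concentrated at 1, the Galton-Watson process goes extinct almost surely, so q = 1.
(Algebraic check: The pgf is f(s) = 7/19 + 107/380·s + 7/20·s². The extinction probability q is the smallest fixed point of f in [0, 1]. Setting s = f(s):
  7/20·s² + (107/380 − 1)·s + 7/19 = 0
  7/20·s² − (7/19 + 7/20)·s + 7/19 = 0
which factors as (s − 1)·(7/20·s − 7/19) = 0, giving roots s = 1 and s = (7/19)/(7/20) = 20/19. Since 20/19 ≥ 1, the smallest root in [0, 1] is s = 1.)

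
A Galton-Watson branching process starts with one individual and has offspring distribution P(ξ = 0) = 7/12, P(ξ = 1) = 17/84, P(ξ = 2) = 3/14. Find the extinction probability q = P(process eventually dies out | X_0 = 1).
q = 1

Mean offspring μ = 0·7/12 + 1·17/84 + 2·3/14 = 53/84 ≤ 1. For μ ≤ 1 with offspring not concentrated at 1, the Galton-Watson process goes extinct almost surely, so q = 1.
(Algebraic check: The pgf is f(s) = 7/12 + 17/84·s + 3/14·s². The extinction probability q is the smallest fixed point of f in [0, 1]. Setting s = f(s):
  3/14·s² + (17/84 − 1)·s + 7/12 = 0
  3/14·s² − (7/12 + 3/14)·s + 7/12 = 0
which factors as (s − 1)·(3/14·s − 7/12) = 0, giving roots s = 1 and s = (7/12)/(3/14) = 49/18. Since 49/18 ≥ 1, the smallest root in [0, 1] is s = 1.)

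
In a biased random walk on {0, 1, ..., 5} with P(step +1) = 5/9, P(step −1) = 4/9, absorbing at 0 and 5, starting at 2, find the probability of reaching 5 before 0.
P(hit 5 before 0) = (1 − (4/5)^2) / (1 − (4/5)^5) = 1125/2101

Let u_k denote P(reach 5 before 0 | start at k). Boundary: u_0 = 0, u_5 = 1. Recurrence: u_k = 5/9·u_{k+1} + 4/9·u_{k-1} for 1 ≤ k ≤ 4. Try u_k = A + B·r^k with r = q/p = (4/9)/(5/9) = 4/5. Substitution satisfies the recurrence; boundary conditions give:
  u_k = (1 − r^k) / (1 − r^N) = (1 − (4/5)^2) / (1 − (4/5)^5) = 1125/2101.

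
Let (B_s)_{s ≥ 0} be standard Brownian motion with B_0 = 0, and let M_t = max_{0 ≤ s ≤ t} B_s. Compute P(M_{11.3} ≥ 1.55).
P(M_{11.3} ≥ 1.55) = 2·P(B_{11.3} ≥ 1.55) = 2(1 − Φ(1.55/√11.3)) ≈ 0.6447

By the reflection principle for Brownian motion, P(M_t ≥ a) = 2 · P(B_t ≥ a) for a ≥ 0. Since B_t ~ N(0, t), P(B_t ≥ 1.55) = 1 − Φ(1.55/√t) = 1 − Φ(1.55/√11.3) = 1 − Φ(0.4611). So
  P(M_{11.3} ≥ 1.55) = 2(1 − Φ(0.4611)) ≈ 0.6447.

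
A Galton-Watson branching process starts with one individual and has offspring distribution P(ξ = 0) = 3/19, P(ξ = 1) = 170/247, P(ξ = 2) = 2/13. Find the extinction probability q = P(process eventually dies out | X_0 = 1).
q = 1

Mean offspring μ = 0·3/19 + 1·170/247 + 2·2/13 = 246/247 ≤ 1. For μ ≤ 1 with offspring not concentrated at 1, the Galton-Watson process goes extinct almost surely, so q = 1.
(Algebraic check: The pgf is f(s) = 3/19 + 170/247·s + 2/13·s². The extinction probability q is the smallest fixed point of f in [0, 1]. Setting s = f(s):
  2/13·s² + (170/247 − 1)·s + 3/19 = 0
  2/13·s² − (3/19 + 2/13)·s + 3/19 = 0
which factors as (s − 1)·(2/13·s − 3/19) = 0, giving roots s = 1 and s = (3/19)/(2/13) = 39/38. Since 39/38 ≥ 1, the smallest root in [0, 1] is s = 1.)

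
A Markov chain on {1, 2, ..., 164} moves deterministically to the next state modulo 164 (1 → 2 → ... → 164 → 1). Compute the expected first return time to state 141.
E[T_141 | X_0 = 141] = 164

The chain cycles deterministically, so starting at state 141 it returns in exactly 164 steps. Equivalently, the stationary distribution is uniform π_j = 1/164 for every state j, so by Kac's formula E[T_141] = 1/π_141 = 164.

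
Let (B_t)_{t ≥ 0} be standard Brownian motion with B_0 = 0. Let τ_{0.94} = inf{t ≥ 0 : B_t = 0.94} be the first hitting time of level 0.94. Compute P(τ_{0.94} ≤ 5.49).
P(τ_{0.94} ≤ 5.49) = 2(1 − Φ(0.94/√5.49)) = 2(1 − Φ(0.4012)) ≈ 0.6883

By the reflection principle for standard BM, P(τ_b ≤ t) = 2 · P(B_t ≥ b). Since B_t ~ N(0, t), P(B_t ≥ 0.94) = 1 − Φ(0.94/√t) = 1 − Φ(0.94/√5.49) = 1 − Φ(0.4012) ≈ 0.34414. Doubling: P(τ_{0.94} ≤ 5.49) ≈ 2 · 0.34414 = 0.68828 ≈ 0.6883.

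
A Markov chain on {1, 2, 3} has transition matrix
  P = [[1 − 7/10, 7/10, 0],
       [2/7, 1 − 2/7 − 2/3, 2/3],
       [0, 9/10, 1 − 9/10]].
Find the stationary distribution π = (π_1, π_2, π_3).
π = (540/2843, 1323/2843, 980/2843)

This is a birth-death chain on three states, which satisfies detailed balance: π_1 · P_{12} = π_2 · P_{21} and π_2 · P_{23} = π_3 · P_{32}.
From π_1 · 7/10 = π_2 · 2/7: π_2/π_1 = (7/10)/(2/7) = 49/20.
From π_2 · 2/3 = π_3 · 9/10: π_3/π_2 = (2/3)/(9/10) = 20/27.
Take π_1 proportional to 1; then unnormalized π = (1, 49/20, 49/27). Normalize by dividing by the sum 2843/540:
  π = (540/2843, 1323/2843, 980/2843).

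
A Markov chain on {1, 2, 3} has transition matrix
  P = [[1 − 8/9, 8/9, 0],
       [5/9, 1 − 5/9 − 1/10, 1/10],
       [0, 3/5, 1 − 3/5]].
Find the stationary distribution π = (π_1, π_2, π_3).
π = (15/43, 24/43, 4/43)

This is a birth-death chain on three states, which satisfies detailed balance: π_1 · P_{12} = π_2 · P_{21} and π_2 · P_{23} = π_3 · P_{32}.
From π_1 · 8/9 = π_2 · 5/9: π_2/π_1 = (8/9)/(5/9) = 8/5.
From π_2 · 1/10 = π_3 · 3/5: π_3/π_2 = (1/10)/(3/5) = 1/6.
Take π_1 proportional to 1; then unnormalized π = (1, 8/5, 4/15). Normalize by dividing by the sum 43/15:
  π = (15/43, 24/43, 4/43).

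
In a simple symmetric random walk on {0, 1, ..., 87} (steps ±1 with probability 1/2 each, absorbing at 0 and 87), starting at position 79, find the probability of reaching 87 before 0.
P(hit 87 before 0) = 79/87

Let u_k = P(hit 87 before 0 | start at k). Then u_0 = 0, u_87 = 1, and u_k = u_{k-1}/2 + u_{k+1}/2 for 1 ≤ k ≤ 86. This harmonic recurrence is solved by u_k = k/87, giving u_79 = 79/87.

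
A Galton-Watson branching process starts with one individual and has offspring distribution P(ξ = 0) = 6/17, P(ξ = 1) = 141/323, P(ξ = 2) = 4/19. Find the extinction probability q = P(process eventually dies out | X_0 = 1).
q = 1

Mean offspring μ = 0·6/17 + 1·141/323 + 2·4/19 = 277/323 ≤ 1. For μ ≤ 1 with offspring not concentrated at 1, the Galton-Watson process goes extinct almost surely, so q = 1.
(Algebraic check: The pgf is f(s) = 6/17 + 141/323·s + 4/19·s². The extinction probability q is the smallest fixed point of f in [0, 1]. Setting s = f(s):
  4/19·s² + (141/323 − 1)·s + 6/17 = 0
  4/19·s² − (6/17 + 4/19)·s + 6/17 = 0
which factors as (s − 1)·(4/19·s − 6/17) = 0, giving roots s = 1 and s = (6/17)/(4/19) = 57/34. Since 57/34 ≥ 1, the smallest root in [0, 1] is s = 1.)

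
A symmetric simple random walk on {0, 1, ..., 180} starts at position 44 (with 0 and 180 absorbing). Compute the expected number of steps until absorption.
E[τ | X_0 = 44] = 5984

Let v_k = E[τ | X_0 = k]. Boundary: v_0 = v_180 = 0. Recurrence: v_k = 1 + (v_{k-1} + v_{k+1})/2 for 1 ≤ k ≤ 179. The particular solution to v_k − (v_{k-1} + v_{k+1})/2 = 1 is v_k = −k^2. Adding homogeneous solution A + B k and matching boundaries gives v_k = k (180 − k). Substituting k = 44: v_44 = 44 · 136 = 5984.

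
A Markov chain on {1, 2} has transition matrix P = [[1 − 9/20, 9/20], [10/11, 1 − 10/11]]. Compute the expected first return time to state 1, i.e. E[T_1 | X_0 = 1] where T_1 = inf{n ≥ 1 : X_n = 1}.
E[T_1 | X_0 = 1] = 1/π_1 = 299/200

For an irreducible recurrent Markov chain with stationary distribution π, E[T_i | X_0 = i] = 1/π_i (Kac's formula). Here π_1 = (10/11)/(9/20 + 10/11) = (10/11)/(299/220) = 200/299, so E[T_1 | X_0 = 1] = 1/π_1 = (9/20 + 10/11)/(10/11) = (299/220)/(10/11) = 299/200.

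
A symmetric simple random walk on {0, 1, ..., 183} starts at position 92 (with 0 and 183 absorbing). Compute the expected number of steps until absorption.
E[τ | X_0 = 92] = 8372

Let v_k = E[τ | X_0 = k]. Boundary: v_0 = v_183 = 0. Recurrence: v_k = 1 + (v_{k-1} + v_{k+1})/2 for 1 ≤ k ≤ 182. The particular solution to v_k − (v_{k-1} + v_{k+1})/2 = 1 is v_k = −k^2. Adding homogeneous solution A + B k and matching boundaries gives v_k = k (183 − k). Substituting k = 92: v_92 = 92 · 91 = 8372.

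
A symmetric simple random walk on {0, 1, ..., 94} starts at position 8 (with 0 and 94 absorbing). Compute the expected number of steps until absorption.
E[τ | X_0 = 8] = 688

Let v_k = E[τ | X_0 = k]. Boundary: v_0 = v_94 = 0. Recurrence: v_k = 1 + (v_{k-1} + v_{k+1})/2 for 1 ≤ k ≤ 93. The particular solution to v_k − (v_{k-1} + v_{k+1})/2 = 1 is v_k = −k^2. Adding homogeneous solution A + B k and matching boundaries gives v_k = k (94 − k). Substituting k = 8: v_8 = 8 · 86 = 688.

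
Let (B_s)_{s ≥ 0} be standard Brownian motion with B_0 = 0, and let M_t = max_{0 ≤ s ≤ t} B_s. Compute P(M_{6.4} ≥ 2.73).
P(M_{6.4} ≥ 2.73) = 2·P(B_{6.4} ≥ 2.73) = 2(1 − Φ(2.73/√6.4)) ≈ 0.2805

By the reflection principle for Brownian motion, P(M_t ≥ a) = 2 · P(B_t ≥ a) for a ≥ 0. Since B_t ~ N(0, t), P(B_t ≥ 2.73) = 1 − Φ(2.73/√t) = 1 − Φ(2.73/√6.4) = 1 − Φ(1.0791). So
  P(M_{6.4} ≥ 2.73) = 2(1 − Φ(1.0791)) ≈ 0.2805.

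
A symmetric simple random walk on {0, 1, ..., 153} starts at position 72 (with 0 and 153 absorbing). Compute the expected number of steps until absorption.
E[τ | X_0 = 72] = 5832

Let v_k = E[τ | X_0 = k]. Boundary: v_0 = v_153 = 0. Recurrence: v_k = 1 + (v_{k-1} + v_{k+1})/2 for 1 ≤ k ≤ 152. The particular solution to v_k − (v_{k-1} + v_{k+1})/2 = 1 is v_k = −k^2. Adding homogeneous solution A + B k and matching boundaries gives v_k = k (153 − k). Substituting k = 72: v_72 = 72 · 81 = 5832.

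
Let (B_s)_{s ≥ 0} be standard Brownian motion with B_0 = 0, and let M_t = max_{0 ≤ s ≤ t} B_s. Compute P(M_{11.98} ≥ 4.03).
P(M_{11.98} ≥ 4.03) = 2·P(B_{11.98} ≥ 4.03) = 2(1 − Φ(4.03/√11.98)) ≈ 0.2443

By the reflection principle for Brownian motion, P(M_t ≥ a) = 2 · P(B_t ≥ a) for a ≥ 0. Since B_t ~ N(0, t), P(B_t ≥ 4.03) = 1 − Φ(4.03/√t) = 1 − Φ(4.03/√11.98) = 1 − Φ(1.1643). So
  P(M_{11.98} ≥ 4.03) = 2(1 − Φ(1.1643)) ≈ 0.2443.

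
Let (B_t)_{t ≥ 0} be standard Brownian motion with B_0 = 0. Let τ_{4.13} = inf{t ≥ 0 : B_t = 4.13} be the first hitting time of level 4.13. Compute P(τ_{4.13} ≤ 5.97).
P(τ_{4.13} ≤ 5.97) = 2(1 − Φ(4.13/√5.97)) = 2(1 − Φ(1.6903)) ≈ 0.0910

By the reflection principle for standard BM, P(τ_b ≤ t) = 2 · P(B_t ≥ b). Since B_t ~ N(0, t), P(B_t ≥ 4.13) = 1 − Φ(4.13/√t) = 1 − Φ(4.13/√5.97) = 1 − Φ(1.6903) ≈ 0.04549. Doubling: P(τ_{4.13} ≤ 5.97) ≈ 2 · 0.04549 = 0.09098 ≈ 0.0910.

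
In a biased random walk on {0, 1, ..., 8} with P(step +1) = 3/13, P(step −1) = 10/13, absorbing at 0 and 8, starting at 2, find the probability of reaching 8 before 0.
P(hit 8 before 0) = (1 − (10/3)^2) / (1 − (10/3)^8) = 729/1098829

Let u_k denote P(reach 8 before 0 | start at k). Boundary: u_0 = 0, u_8 = 1. Recurrence: u_k = 3/13·u_{k+1} + 10/13·u_{k-1} for 1 ≤ k ≤ 7. Try u_k = A + B·r^k with r = q/p = (10/13)/(3/13) = 10/3. Substitution satisfies the recurrence; boundary conditions give:
  u_k = (1 − r^k) / (1 − r^N) = (1 − (10/3)^2) / (1 − (10/3)^8) = 729/1098829.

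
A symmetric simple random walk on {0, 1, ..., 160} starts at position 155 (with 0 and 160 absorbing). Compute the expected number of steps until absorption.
E[τ | X_0 = 155] = 775

Let v_k = E[τ | X_0 = k]. Boundary: v_0 = v_160 = 0. Recurrence: v_k = 1 + (v_{k-1} + v_{k+1})/2 for 1 ≤ k ≤ 159. The particular solution to v_k − (v_{k-1} + v_{k+1})/2 = 1 is v_k = −k^2. Adding homogeneous solution A + B k and matching boundaries gives v_k = k (160 − k). Substituting k = 155: v_155 = 155 · 5 = 775.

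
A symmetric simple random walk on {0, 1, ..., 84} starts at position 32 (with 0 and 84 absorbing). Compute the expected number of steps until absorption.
E[τ | X_0 = 32] = 1664

Let v_k = E[τ | X_0 = k]. Boundary: v_0 = v_84 = 0. Recurrence: v_k = 1 + (v_{k-1} + v_{k+1})/2 for 1 ≤ k ≤ 83. The particular solution to v_k − (v_{k-1} + v_{k+1})/2 = 1 is v_k = −k^2. Adding homogeneous solution A + B k and matching boundaries gives v_k = k (84 − k). Substituting k = 32: v_32 = 32 · 52 = 1664.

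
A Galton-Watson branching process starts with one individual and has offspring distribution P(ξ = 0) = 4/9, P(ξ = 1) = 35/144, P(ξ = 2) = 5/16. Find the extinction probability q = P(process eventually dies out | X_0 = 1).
q = 1

Mean offspring μ = 0·4/9 + 1·35/144 + 2·5/16 = 125/144 ≤ 1. For μ ≤ 1 with offspring not concentrated at 1, the Galton-Watson process goes extinct almost surely, so q = 1.
(Algebraic check: The pgf is f(s) = 4/9 + 35/144·s + 5/16·s². The extinction probability q is the smallest fixed point of f in [0, 1]. Setting s = f(s):
  5/16·s² + (35/144 − 1)·s + 4/9 = 0
  5/16·s² − (4/9 + 5/16)·s + 4/9 = 0
which factors as (s − 1)·(5/16·s − 4/9) = 0, giving roots s = 1 and s = (4/9)/(5/16) = 64/45. Since 64/45 ≥ 1, the smallest root in [0, 1] is s = 1.)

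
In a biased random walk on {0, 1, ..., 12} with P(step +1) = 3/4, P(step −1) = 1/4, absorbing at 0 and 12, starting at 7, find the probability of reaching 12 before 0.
P(hit 12 before 0) = (1 − (1/3)^7) / (1 − (1/3)^12) = 265599/265720

Let u_k denote P(reach 12 before 0 | start at k). Boundary: u_0 = 0, u_12 = 1. Recurrence: u_k = 3/4·u_{k+1} + 1/4·u_{k-1} for 1 ≤ k ≤ 11. Try u_k = A + B·r^k with r = q/p = (1/4)/(3/4) = 1/3. Substitution satisfies the recurrence; boundary conditions give:
  u_k = (1 − r^k) / (1 − r^N) = (1 − (1/3)^7) / (1 − (1/3)^12) = 265599/265720.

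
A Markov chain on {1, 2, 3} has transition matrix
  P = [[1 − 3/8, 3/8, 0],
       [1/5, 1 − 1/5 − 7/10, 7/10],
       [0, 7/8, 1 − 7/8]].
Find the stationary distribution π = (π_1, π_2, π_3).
π = (8/35, 3/7, 12/35)

This is a birth-death chain on three states, which satisfies detailed balance: π_1 · P_{12} = π_2 · P_{21} and π_2 · P_{23} = π_3 · P_{32}.
From π_1 · 3/8 = π_2 · 1/5: π_2/π_1 = (3/8)/(1/5) = 15/8.
From π_2 · 7/10 = π_3 · 7/8: π_3/π_2 = (7/10)/(7/8) = 4/5.
Take π_1 proportional to 1; then unnormalized π = (1, 15/8, 3/2). Normalize by dividing by the sum 35/8:
  π = (8/35, 3/7, 12/35).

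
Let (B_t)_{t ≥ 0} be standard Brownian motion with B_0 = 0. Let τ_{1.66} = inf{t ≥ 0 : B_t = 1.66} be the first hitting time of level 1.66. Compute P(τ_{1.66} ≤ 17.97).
P(τ_{1.66} ≤ 17.97) = 2(1 − Φ(1.66/√17.97)) = 2(1 − Φ(0.3916)) ≈ 0.6954

By the reflection principle for standard BM, P(τ_b ≤ t) = 2 · P(B_t ≥ b). Since B_t ~ N(0, t), P(B_t ≥ 1.66) = 1 − Φ(1.66/√t) = 1 − Φ(1.66/√17.97) = 1 − Φ(0.3916) ≈ 0.34768. Doubling: P(τ_{1.66} ≤ 17.97) ≈ 2 · 0.34768 = 0.69536 ≈ 0.6954.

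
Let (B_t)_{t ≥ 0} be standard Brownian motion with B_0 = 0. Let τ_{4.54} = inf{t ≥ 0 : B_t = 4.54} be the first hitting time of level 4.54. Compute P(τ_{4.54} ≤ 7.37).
P(τ_{4.54} ≤ 7.37) = 2(1 − Φ(4.54/√7.37)) = 2(1 − Φ(1.6723)) ≈ 0.0945

By the reflection principle for standard BM, P(τ_b ≤ t) = 2 · P(B_t ≥ b). Since B_t ~ N(0, t), P(B_t ≥ 4.54) = 1 − Φ(4.54/√t) = 1 − Φ(4.54/√7.37) = 1 − Φ(1.6723) ≈ 0.04723. Doubling: P(τ_{4.54} ≤ 7.37) ≈ 2 · 0.04723 = 0.09446 ≈ 0.0945.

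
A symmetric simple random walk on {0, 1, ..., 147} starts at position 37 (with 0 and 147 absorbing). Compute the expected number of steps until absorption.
E[τ | X_0 = 37] = 4070

Let v_k = E[τ | X_0 = k]. Boundary: v_0 = v_147 = 0. Recurrence: v_k = 1 + (v_{k-1} + v_{k+1})/2 for 1 ≤ k ≤ 146. The particular solution to v_k − (v_{k-1} + v_{k+1})/2 = 1 is v_k = −k^2. Adding homogeneous solution A + B k and matching boundaries gives v_k = k (147 − k). Substituting k = 37: v_37 = 37 · 110 = 4070.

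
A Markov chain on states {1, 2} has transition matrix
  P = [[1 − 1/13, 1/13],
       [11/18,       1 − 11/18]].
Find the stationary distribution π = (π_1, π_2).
π_1 = 143/161, π_2 = 18/161

Solve πP = π with π_1 + π_2 = 1. From πP = π: π_1 · (1 − 1/13) + π_2 · 11/18 = π_1 ⇒ π_2 · 11/18 = π_1 · 1/13 ⇒ π_2/π_1 = (1/13)/(11/18) = 18/143. Together with π_1 + π_2 = 1:
  π_1 = (11/18)/(1/13 + 11/18) = (11/18)/(161/234) = 143/161,
  π_2 = (1/13)/(1/13 + 11/18) = (1/13)/(161/234) = 18/161.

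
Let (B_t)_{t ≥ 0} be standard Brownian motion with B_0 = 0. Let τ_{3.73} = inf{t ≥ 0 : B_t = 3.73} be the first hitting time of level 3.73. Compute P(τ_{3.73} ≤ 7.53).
P(τ_{3.73} ≤ 7.53) = 2(1 − Φ(3.73/√7.53)) = 2(1 − Φ(1.3593)) ≈ 0.1741

By the reflection principle for standard BM, P(τ_b ≤ t) = 2 · P(B_t ≥ b). Since B_t ~ N(0, t), P(B_t ≥ 3.73) = 1 − Φ(3.73/√t) = 1 − Φ(3.73/√7.53) = 1 − Φ(1.3593) ≈ 0.08703. Doubling: P(τ_{3.73} ≤ 7.53) ≈ 2 · 0.08703 = 0.17406 ≈ 0.1741.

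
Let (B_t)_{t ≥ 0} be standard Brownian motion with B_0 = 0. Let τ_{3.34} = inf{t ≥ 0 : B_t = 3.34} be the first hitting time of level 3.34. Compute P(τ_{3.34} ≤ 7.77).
P(τ_{3.34} ≤ 7.77) = 2(1 − Φ(3.34/√7.77)) = 2(1 − Φ(1.1982)) ≈ 0.2308

By the reflection principle for standard BM, P(τ_b ≤ t) = 2 · P(B_t ≥ b). Since B_t ~ N(0, t), P(B_t ≥ 3.34) = 1 − Φ(3.34/√t) = 1 − Φ(3.34/√7.77) = 1 − Φ(1.1982) ≈ 0.11542. Doubling: P(τ_{3.34} ≤ 7.77) ≈ 2 · 0.11542 = 0.23084 ≈ 0.2308.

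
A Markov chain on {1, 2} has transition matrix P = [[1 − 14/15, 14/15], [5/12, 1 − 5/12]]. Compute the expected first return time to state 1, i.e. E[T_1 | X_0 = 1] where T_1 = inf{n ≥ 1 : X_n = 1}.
E[T_1 | X_0 = 1] = 1/π_1 = 81/25

For an irreducible recurrent Markov chain with stationary distribution π, E[T_i | X_0 = i] = 1/π_i (Kac's formula). Here π_1 = (5/12)/(14/15 + 5/12) = (5/12)/(27/20) = 25/81, so E[T_1 | X_0 = 1] = 1/π_1 = (14/15 + 5/12)/(5/12) = (27/20)/(5/12) = 81/25.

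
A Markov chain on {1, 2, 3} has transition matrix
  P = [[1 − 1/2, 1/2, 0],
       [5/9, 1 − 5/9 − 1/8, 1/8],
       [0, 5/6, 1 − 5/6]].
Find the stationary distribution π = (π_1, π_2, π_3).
π = (200/407, 180/407, 27/407)

This is a birth-death chain on three states, which satisfies detailed balance: π_1 · P_{12} = π_2 · P_{21} and π_2 · P_{23} = π_3 · P_{32}.
From π_1 · 1/2 = π_2 · 5/9: π_2/π_1 = (1/2)/(5/9) = 9/10.
From π_2 · 1/8 = π_3 · 5/6: π_3/π_2 = (1/8)/(5/6) = 3/20.
Take π_1 proportional to 1; then unnormalized π = (1, 9/10, 27/200). Normalize by dividing by the sum 407/200:
  π = (200/407, 180/407, 27/407).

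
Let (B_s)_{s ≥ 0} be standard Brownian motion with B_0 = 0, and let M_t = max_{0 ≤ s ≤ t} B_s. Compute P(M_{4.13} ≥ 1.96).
P(M_{4.13} ≥ 1.96) = 2·P(B_{4.13} ≥ 1.96) = 2(1 − Φ(1.96/√4.13)) ≈ 0.3348

By the reflection principle for Brownian motion, P(M_t ≥ a) = 2 · P(B_t ≥ a) for a ≥ 0. Since B_t ~ N(0, t), P(B_t ≥ 1.96) = 1 − Φ(1.96/√t) = 1 − Φ(1.96/√4.13) = 1 − Φ(0.9645). So
  P(M_{4.13} ≥ 1.96) = 2(1 − Φ(0.9645)) ≈ 0.3348.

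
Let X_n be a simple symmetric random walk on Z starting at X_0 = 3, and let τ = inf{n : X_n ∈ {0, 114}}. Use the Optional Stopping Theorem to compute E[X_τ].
E[X_τ] = 3

X_n is a martingale and τ is a bounded-mean stopping time (indeed τ is finite a.s. with bounded expectation since the walk is in a bounded region). By the OST, E[X_τ] = E[X_0] = 3. Equivalently: E[X_τ] = 114 · P(hit 114 first) + 0 · P(hit 0 first) = 114 · (3/114) = 3.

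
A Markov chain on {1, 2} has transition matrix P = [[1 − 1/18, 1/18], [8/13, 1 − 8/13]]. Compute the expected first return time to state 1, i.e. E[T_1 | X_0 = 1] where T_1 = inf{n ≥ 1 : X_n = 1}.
E[T_1 | X_0 = 1] = 1/π_1 = 157/144

For an irreducible recurrent Markov chain with stationary distribution π, E[T_i | X_0 = i] = 1/π_i (Kac's formula). Here π_1 = (8/13)/(1/18 + 8/13) = (8/13)/(157/234) = 144/157, so E[T_1 | X_0 = 1] = 1/π_1 = (1/18 + 8/13)/(8/13) = (157/234)/(8/13) = 157/144.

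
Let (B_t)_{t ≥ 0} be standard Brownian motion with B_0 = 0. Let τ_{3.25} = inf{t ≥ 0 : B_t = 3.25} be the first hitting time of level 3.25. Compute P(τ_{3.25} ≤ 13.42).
P(τ_{3.25} ≤ 13.42) = 2(1 − Φ(3.25/√13.42)) = 2(1 − Φ(0.8872)) ≈ 0.3750

By the reflection principle for standard BM, P(τ_b ≤ t) = 2 · P(B_t ≥ b). Since B_t ~ N(0, t), P(B_t ≥ 3.25) = 1 − Φ(3.25/√t) = 1 − Φ(3.25/√13.42) = 1 − Φ(0.8872) ≈ 0.18749. Doubling: P(τ_{3.25} ≤ 13.42) ≈ 2 · 0.18749 = 0.37498 ≈ 0.3750.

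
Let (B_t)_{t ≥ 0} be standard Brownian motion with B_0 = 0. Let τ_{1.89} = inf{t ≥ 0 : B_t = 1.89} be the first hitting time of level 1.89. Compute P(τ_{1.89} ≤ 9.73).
P(τ_{1.89} ≤ 9.73) = 2(1 − Φ(1.89/√9.73)) = 2(1 − Φ(0.6059)) ≈ 0.5446

By the reflection principle for standard BM, P(τ_b ≤ t) = 2 · P(B_t ≥ b). Since B_t ~ N(0, t), P(B_t ≥ 1.89) = 1 − Φ(1.89/√t) = 1 − Φ(1.89/√9.73) = 1 − Φ(0.6059) ≈ 0.27229. Doubling: P(τ_{1.89} ≤ 9.73) ≈ 2 · 0.27229 = 0.54458 ≈ 0.5446.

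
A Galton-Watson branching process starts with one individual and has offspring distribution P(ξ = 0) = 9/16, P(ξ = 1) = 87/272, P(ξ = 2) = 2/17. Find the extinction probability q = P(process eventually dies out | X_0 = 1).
q = 1

Mean offspring μ = 0·9/16 + 1·87/272 + 2·2/17 = 151/272 ≤ 1. For μ ≤ 1 with offspring not concentrated at 1, the Galton-Watson process goes extinct almost surely, so q = 1.
(Algebraic check: The pgf is f(s) = 9/16 + 87/272·s + 2/17·s². The extinction probability q is the smallest fixed point of f in [0, 1]. Setting s = f(s):
  2/17·s² + (87/272 − 1)·s + 9/16 = 0
  2/17·s² − (9/16 + 2/17)·s + 9/16 = 0
which factors as (s − 1)·(2/17·s − 9/16) = 0, giving roots s = 1 and s = (9/16)/(2/17) = 153/32. Since 153/32 ≥ 1, the smallest root in [0, 1] is s = 1.)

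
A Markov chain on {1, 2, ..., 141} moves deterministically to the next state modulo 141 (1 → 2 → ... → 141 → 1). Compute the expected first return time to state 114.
E[T_114 | X_0 = 114] = 141

The chain cycles deterministically, so starting at state 114 it returns in exactly 141 steps. Equivalently, the stationary distribution is uniform π_j = 1/141 for every state j, so by Kac's formula E[T_114] = 1/π_114 = 141.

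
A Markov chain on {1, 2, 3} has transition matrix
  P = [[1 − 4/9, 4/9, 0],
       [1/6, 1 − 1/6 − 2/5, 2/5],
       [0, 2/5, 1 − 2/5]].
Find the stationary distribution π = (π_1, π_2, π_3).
π = (3/19, 8/19, 8/19)

This is a birth-death chain on three states, which satisfies detailed balance: π_1 · P_{12} = π_2 · P_{21} and π_2 · P_{23} = π_3 · P_{32}.
From π_1 · 4/9 = π_2 · 1/6: π_2/π_1 = (4/9)/(1/6) = 8/3.
From π_2 · 2/5 = π_3 · 2/5: π_3/π_2 = (2/5)/(2/5) = 1.
Take π_1 proportional to 1; then unnormalized π = (1, 8/3, 8/3). Normalize by dividing by the sum 19/3:
  π = (3/19, 8/19, 8/19).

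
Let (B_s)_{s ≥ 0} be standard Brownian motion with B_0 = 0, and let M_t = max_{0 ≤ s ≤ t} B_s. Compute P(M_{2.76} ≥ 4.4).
P(M_{2.76} ≥ 4.4) = 2·P(B_{2.76} ≥ 4.4) = 2(1 − Φ(4.4/√2.76)) ≈ 0.0081

By the reflection principle for Brownian motion, P(M_t ≥ a) = 2 · P(B_t ≥ a) for a ≥ 0. Since B_t ~ N(0, t), P(B_t ≥ 4.4) = 1 − Φ(4.4/√t) = 1 − Φ(4.4/√2.76) = 1 − Φ(2.6485). So
  P(M_{2.76} ≥ 4.4) = 2(1 − Φ(2.6485)) ≈ 0.0081.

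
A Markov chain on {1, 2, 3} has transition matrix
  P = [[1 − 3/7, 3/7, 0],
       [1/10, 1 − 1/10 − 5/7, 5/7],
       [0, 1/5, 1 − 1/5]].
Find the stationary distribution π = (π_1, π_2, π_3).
π = (49/1009, 210/1009, 750/1009)

This is a birth-death chain on three states, which satisfies detailed balance: π_1 · P_{12} = π_2 · P_{21} and π_2 · P_{23} = π_3 · P_{32}.
From π_1 · 3/7 = π_2 · 1/10: π_2/π_1 = (3/7)/(1/10) = 30/7.
From π_2 · 5/7 = π_3 · 1/5: π_3/π_2 = (5/7)/(1/5) = 25/7.
Take π_1 proportional to 1; then unnormalized π = (1, 30/7, 750/49). Normalize by dividing by the sum 1009/49:
  π = (49/1009, 210/1009, 750/1009).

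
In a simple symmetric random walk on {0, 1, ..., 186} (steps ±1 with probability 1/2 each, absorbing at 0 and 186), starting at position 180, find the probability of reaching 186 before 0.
P(hit 186 before 0) = 180/186 = 30/31

Let u_k = P(hit 186 before 0 | start at k). Then u_0 = 0, u_186 = 1, and u_k = u_{k-1}/2 + u_{k+1}/2 for 1 ≤ k ≤ 185. This harmonic recurrence is solved by u_k = k/186, giving u_180 = 180/186 = 30/31.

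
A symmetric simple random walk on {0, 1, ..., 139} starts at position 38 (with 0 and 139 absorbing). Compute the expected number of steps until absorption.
E[τ | X_0 = 38] = 3838

Let v_k = E[τ | X_0 = k]. Boundary: v_0 = v_139 = 0. Recurrence: v_k = 1 + (v_{k-1} + v_{k+1})/2 for 1 ≤ k ≤ 138. The particular solution to v_k − (v_{k-1} + v_{k+1})/2 = 1 is v_k = −k^2. Adding homogeneous solution A + B k and matching boundaries gives v_k = k (139 − k). Substituting k = 38: v_38 = 38 · 101 = 3838.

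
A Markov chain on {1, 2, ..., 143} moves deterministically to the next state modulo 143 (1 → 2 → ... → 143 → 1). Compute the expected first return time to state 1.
E[T_1 | X_0 = 1] = 143

The chain cycles deterministically, so starting at state 1 it returns in exactly 143 steps. Equivalently, the stationary distribution is uniform π_j = 1/143 for every state j, so by Kac's formula E[T_1] = 1/π_1 = 143.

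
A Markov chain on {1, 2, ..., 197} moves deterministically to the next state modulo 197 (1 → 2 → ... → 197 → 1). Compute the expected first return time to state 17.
E[T_17 | X_0 = 17] = 197

The chain cycles deterministically, so starting at state 17 it returns in exactly 197 steps. Equivalently, the stationary distribution is uniform π_j = 1/197 for every state j, so by Kac's formula E[T_17] = 1/π_17 = 197.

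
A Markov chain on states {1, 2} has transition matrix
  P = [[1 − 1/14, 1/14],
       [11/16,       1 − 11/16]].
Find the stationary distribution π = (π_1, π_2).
π_1 = 77/85, π_2 = 8/85

Solve πP = π with π_1 + π_2 = 1. From πP = π: π_1 · (1 − 1/14) + π_2 · 11/16 = π_1 ⇒ π_2 · 11/16 = π_1 · 1/14 ⇒ π_2/π_1 = (1/14)/(11/16) = 8/77. Together with π_1 + π_2 = 1:
  π_1 = (11/16)/(1/14 + 11/16) = (11/16)/(85/112) = 77/85,
  π_2 = (1/14)/(1/14 + 11/16) = (1/14)/(85/112) = 8/85.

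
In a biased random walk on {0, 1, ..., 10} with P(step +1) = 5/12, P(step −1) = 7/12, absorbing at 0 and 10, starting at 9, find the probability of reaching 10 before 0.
P(hit 10 before 0) = (1 − (7/5)^9) / (1 − (7/5)^10) = 96001205/136354812

Let u_k denote P(reach 10 before 0 | start at k). Boundary: u_0 = 0, u_10 = 1. Recurrence: u_k = 5/12·u_{k+1} + 7/12·u_{k-1} for 1 ≤ k ≤ 9. Try u_k = A + B·r^k with r = q/p = (7/12)/(5/12) = 7/5. Substitution satisfies the recurrence; boundary conditions give:
  u_k = (1 − r^k) / (1 − r^N) = (1 − (7/5)^9) / (1 − (7/5)^10) = 96001205/136354812.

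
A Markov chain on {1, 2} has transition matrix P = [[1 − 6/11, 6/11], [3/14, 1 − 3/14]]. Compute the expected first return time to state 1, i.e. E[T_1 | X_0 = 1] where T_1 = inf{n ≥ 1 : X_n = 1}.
E[T_1 | X_0 = 1] = 1/π_1 = 39/11

For an irreducible recurrent Markov chain with stationary distribution π, E[T_i | X_0 = i] = 1/π_i (Kac's formula). Here π_1 = (3/14)/(6/11 + 3/14) = (3/14)/(117/154) = 11/39, so E[T_1 | X_0 = 1] = 1/π_1 = (6/11 + 3/14)/(3/14) = (117/154)/(3/14) = 39/11.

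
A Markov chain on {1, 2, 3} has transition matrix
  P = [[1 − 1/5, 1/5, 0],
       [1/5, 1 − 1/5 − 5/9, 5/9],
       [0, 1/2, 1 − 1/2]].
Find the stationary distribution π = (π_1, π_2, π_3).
π = (9/28, 9/28, 5/14)

This is a birth-death chain on three states, which satisfies detailed balance: π_1 · P_{12} = π_2 · P_{21} and π_2 · P_{23} = π_3 · P_{32}.
From π_1 · 1/5 = π_2 · 1/5: π_2/π_1 = (1/5)/(1/5) = 1.
From π_2 · 5/9 = π_3 · 1/2: π_3/π_2 = (5/9)/(1/2) = 10/9.
Take π_1 proportional to 1; then unnormalized π = (1, 1, 10/9). Normalize by dividing by the sum 28/9:
  π = (9/28, 9/28, 5/14).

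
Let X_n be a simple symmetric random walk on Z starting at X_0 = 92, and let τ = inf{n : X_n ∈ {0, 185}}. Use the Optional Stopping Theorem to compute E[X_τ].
E[X_τ] = 92

X_n is a martingale and τ is a bounded-mean stopping time (indeed τ is finite a.s. with bounded expectation since the walk is in a bounded region). By the OST, E[X_τ] = E[X_0] = 92. Equivalently: E[X_τ] = 185 · P(hit 185 first) + 0 · P(hit 0 first) = 185 · (92/185) = 92.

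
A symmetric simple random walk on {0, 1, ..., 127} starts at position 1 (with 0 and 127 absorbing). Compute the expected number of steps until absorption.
E[τ | X_0 = 1] = 126

Let v_k = E[τ | X_0 = k]. Boundary: v_0 = v_127 = 0. Recurrence: v_k = 1 + (v_{k-1} + v_{k+1})/2 for 1 ≤ k ≤ 126. The particular solution to v_k − (v_{k-1} + v_{k+1})/2 = 1 is v_k = −k^2. Adding homogeneous solution A + B k and matching boundaries gives v_k = k (127 − k). Substituting k = 1: v_1 = 1 · 126 = 126.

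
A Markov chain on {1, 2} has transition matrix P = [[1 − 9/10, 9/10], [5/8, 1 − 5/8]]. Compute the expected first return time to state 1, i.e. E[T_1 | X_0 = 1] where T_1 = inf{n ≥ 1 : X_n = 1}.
E[T_1 | X_0 = 1] = 1/π_1 = 61/25

For an irreducible recurrent Markov chain with stationary distribution π, E[T_i | X_0 = i] = 1/π_i (Kac's formula). Here π_1 = (5/8)/(9/10 + 5/8) = (5/8)/(61/40) = 25/61, so E[T_1 | X_0 = 1] = 1/π_1 = (9/10 + 5/8)/(5/8) = (61/40)/(5/8) = 61/25.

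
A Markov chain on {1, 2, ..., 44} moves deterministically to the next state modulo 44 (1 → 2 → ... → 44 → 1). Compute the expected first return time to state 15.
E[T_15 | X_0 = 15] = 44

The chain cycles deterministically, so starting at state 15 it returns in exactly 44 steps. Equivalently, the stationary distribution is uniform π_j = 1/44 for every state j, so by Kac's formula E[T_15] = 1/π_15 = 44.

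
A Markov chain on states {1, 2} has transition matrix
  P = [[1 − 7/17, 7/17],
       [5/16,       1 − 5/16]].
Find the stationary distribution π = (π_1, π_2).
π_1 = 85/197, π_2 = 112/197

Solve πP = π with π_1 + π_2 = 1. From πP = π: π_1 · (1 − 7/17) + π_2 · 5/16 = π_1 ⇒ π_2 · 5/16 = π_1 · 7/17 ⇒ π_2/π_1 = (7/17)/(5/16) = 112/85. Together with π_1 + π_2 = 1:
  π_1 = (5/16)/(7/17 + 5/16) = (5/16)/(197/272) = 85/197,
  π_2 = (7/17)/(7/17 + 5/16) = (7/17)/(197/272) = 112/197.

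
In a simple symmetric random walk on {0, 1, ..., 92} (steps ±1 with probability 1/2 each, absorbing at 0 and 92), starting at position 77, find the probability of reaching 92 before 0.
P(hit 92 before 0) = 77/92

Let u_k = P(hit 92 before 0 | start at k). Then u_0 = 0, u_92 = 1, and u_k = u_{k-1}/2 + u_{k+1}/2 for 1 ≤ k ≤ 91. This harmonic recurrence is solved by u_k = k/92, giving u_77 = 77/92.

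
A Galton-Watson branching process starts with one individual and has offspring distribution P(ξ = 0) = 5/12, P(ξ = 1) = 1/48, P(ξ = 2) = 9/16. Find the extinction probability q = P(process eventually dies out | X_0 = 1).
q = 20/27

The pgf is f(s) = 5/12 + 1/48·s + 9/16·s². The extinction probability q is the smallest fixed point of f in [0, 1]. Setting s = f(s):
  9/16·s² + (1/48 − 1)·s + 5/12 = 0
  9/16·s² − (5/12 + 9/16)·s + 5/12 = 0
which factors as (s − 1)·(9/16·s − 5/12) = 0, giving roots s = 1 and s = (5/12)/(9/16) = 20/27.
Mean offspring μ = 1/48 + 2·9/16 = 55/48 > 1 (supercritical), so q < 1. The extinction probability is the smaller root: q = (5/12)/(9/16) = 20/27.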